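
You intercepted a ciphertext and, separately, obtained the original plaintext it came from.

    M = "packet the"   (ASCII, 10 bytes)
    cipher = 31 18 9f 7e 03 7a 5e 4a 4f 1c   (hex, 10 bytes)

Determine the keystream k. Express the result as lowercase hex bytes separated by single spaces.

41 79 fc 15 66 0e 7e 3e 27 79

Since cipher = M ⊕ k, XORing both sides with M gives k = M ⊕ cipher.
70 ^ 31 = 41
61 ^ 18 = 79
63 ^ 9f = fc
6b ^ 7e = 15
65 ^ 03 = 66
74 ^ 7a = 0e
20 ^ 5e = 7e
74 ^ 4a = 3e
68 ^ 4f = 27
65 ^ 1c = 79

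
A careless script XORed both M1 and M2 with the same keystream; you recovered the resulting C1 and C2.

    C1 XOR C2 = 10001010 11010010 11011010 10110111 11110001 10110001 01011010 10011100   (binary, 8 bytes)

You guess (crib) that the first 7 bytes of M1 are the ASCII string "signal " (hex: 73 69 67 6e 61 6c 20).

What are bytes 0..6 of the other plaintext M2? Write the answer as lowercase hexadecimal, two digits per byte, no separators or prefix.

Since C1 ⊕ C2 = M1 ⊕ M2, XORing with the guessed M1 bytes yields the corresponding M2 bytes: M2 = (C1 ⊕ C2) ⊕ M1.
10001010 ⊕ 01110011 = 11111001
11010010 ⊕ 01101001 = 10111011
11011010 ⊕ 01100111 = 10111101
10110111 ⊕ 01101110 = 11011001
11110001 ⊕ 01100001 = 10010000
10110001 ⊕ 01101100 = 11011101
01011010 ⊕ 00100000 = 01111010

f9bbbdd990dd7a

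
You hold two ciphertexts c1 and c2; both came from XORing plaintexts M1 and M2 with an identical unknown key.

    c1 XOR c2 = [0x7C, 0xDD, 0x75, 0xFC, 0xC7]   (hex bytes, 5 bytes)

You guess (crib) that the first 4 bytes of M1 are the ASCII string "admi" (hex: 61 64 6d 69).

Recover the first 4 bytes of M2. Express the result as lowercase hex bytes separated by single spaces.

1d b9 18 95

Since c1 ⊕ c2 = M1 ⊕ M2, XORing with the guessed M1 bytes yields the corresponding M2 bytes: M2 = (c1 ⊕ c2) ⊕ M1.
byte 0: 7c ^ 61 = 1d
byte 1: dd ^ 64 = b9
byte 2: 75 ^ 6d = 18
byte 3: fc ^ 69 = 95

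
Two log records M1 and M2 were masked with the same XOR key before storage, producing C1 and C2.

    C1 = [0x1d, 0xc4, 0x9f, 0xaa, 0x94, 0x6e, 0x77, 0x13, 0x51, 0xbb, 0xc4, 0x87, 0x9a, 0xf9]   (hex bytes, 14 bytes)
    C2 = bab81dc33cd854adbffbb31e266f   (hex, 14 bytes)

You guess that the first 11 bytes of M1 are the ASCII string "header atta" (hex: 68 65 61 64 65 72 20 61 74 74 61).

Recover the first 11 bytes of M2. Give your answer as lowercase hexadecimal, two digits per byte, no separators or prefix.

cf19e30dcdc403df9a3416

First, C1 ⊕ C2 = (M1 ⊕ K) ⊕ (M2 ⊕ K) = M1 ⊕ M2, so the key drops out. Then M2 = (M1 ⊕ M2) ⊕ M1 over the first 11 bytes.
byte 0: (1d ^ ba) ^ 68 = a7 ^ 68 = cf
byte 1: (c4 ^ b8) ^ 65 = 7c ^ 65 = 19
byte 2: (9f ^ 1d) ^ 61 = 82 ^ 61 = e3
byte 3: (aa ^ c3) ^ 64 = 69 ^ 64 = 0d
byte 4: (94 ^ 3c) ^ 65 = a8 ^ 65 = cd
byte 5: (6e ^ d8) ^ 72 = b6 ^ 72 = c4
byte 6: (77 ^ 54) ^ 20 = 23 ^ 20 = 03
byte 7: (13 ^ ad) ^ 61 = be ^ 61 = df
byte 8: (51 ^ bf) ^ 74 = ee ^ 74 = 9a
byte 9: (bb ^ fb) ^ 74 = 40 ^ 74 = 34
byte 10: (c4 ^ b3) ^ 61 = 77 ^ 61 = 16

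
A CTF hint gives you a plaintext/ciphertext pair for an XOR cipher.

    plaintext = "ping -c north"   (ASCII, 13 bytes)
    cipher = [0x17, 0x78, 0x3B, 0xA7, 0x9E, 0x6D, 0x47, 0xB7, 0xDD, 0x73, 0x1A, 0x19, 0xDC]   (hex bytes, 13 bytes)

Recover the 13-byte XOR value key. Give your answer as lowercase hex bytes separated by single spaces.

67 11 55 c0 be 40 24 97 b3 1c 68 6d b4

Since cipher = plaintext ⊕ key, XORing both sides with plaintext gives key = plaintext ⊕ cipher.
byte 0: 70 ^ 17 = 67
byte 1: 69 ^ 78 = 11
byte 2: 6e ^ 3b = 55
byte 3: 67 ^ a7 = c0
byte 4: 20 ^ 9e = be
byte 5: 2d ^ 6d = 40
byte 6: 63 ^ 47 = 24
byte 7: 20 ^ b7 = 97
byte 8: 6e ^ dd = b3
byte 9: 6f ^ 73 = 1c
byte 10: 72 ^ 1a = 68
byte 11: 74 ^ 19 = 6d
byte 12: 68 ^ dc = b4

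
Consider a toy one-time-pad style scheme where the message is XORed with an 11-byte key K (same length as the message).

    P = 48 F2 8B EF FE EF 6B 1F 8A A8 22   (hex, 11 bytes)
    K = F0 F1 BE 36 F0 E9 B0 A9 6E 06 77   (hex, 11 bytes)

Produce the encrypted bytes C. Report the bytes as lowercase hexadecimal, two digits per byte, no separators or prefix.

b80335d90e06dbb6e4ae55

XOR is its own inverse, so applying the key byte-wise gives the result directly.
byte 0: 48 xor f0 = b8
byte 1: f2 xor f1 = 03
byte 2: 8b xor be = 35
byte 3: ef xor 36 = d9
byte 4: fe xor f0 = 0e
byte 5: ef xor e9 = 06
byte 6: 6b xor b0 = db
byte 7: 1f xor a9 = b6
byte 8: 8a xor 6e = e4
byte 9: a8 xor 06 = ae
byte 10: 22 xor 77 = 55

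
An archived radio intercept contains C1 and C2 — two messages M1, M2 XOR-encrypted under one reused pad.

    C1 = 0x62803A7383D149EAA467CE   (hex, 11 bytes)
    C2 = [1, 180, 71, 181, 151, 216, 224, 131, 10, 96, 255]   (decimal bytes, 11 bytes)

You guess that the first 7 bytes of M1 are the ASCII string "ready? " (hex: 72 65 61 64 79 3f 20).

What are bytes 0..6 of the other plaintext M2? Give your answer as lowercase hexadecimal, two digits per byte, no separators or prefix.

11511ca26d3689

First, C1 ⊕ C2 = (M1 ⊕ K) ⊕ (M2 ⊕ K) = M1 ⊕ M2, so the key drops out. Then M2 = (M1 ⊕ M2) ⊕ M1 over the first 7 bytes.
byte 0: (62 XOR 01) XOR 72 = 63 XOR 72 = 11
byte 1: (80 XOR b4) XOR 65 = 34 XOR 65 = 51
byte 2: (3a XOR 47) XOR 61 = 7d XOR 61 = 1c
byte 3: (73 XOR b5) XOR 64 = c6 XOR 64 = a2
byte 4: (83 XOR 97) XOR 79 = 14 XOR 79 = 6d
byte 5: (d1 XOR d8) XOR 3f = 09 XOR 3f = 36
byte 6: (49 XOR e0) XOR 20 = a9 XOR 20 = 89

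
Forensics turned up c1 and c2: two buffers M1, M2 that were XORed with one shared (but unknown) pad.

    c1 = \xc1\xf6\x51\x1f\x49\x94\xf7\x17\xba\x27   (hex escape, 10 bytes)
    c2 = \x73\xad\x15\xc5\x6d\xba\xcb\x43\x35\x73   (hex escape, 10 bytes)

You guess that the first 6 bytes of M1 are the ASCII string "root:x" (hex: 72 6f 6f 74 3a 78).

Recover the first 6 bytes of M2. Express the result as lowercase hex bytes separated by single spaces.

c0 34 2b ae 1e 56

First, c1 ⊕ c2 = (M1 ⊕ K) ⊕ (M2 ⊕ K) = M1 ⊕ M2, so the key drops out. Then M2 = (M1 ⊕ M2) ⊕ M1 over the first 6 bytes.
byte 0: (c1 ^ 73) ^ 72 = b2 ^ 72 = c0
byte 1: (f6 ^ ad) ^ 6f = 5b ^ 6f = 34
byte 2: (51 ^ 15) ^ 6f = 44 ^ 6f = 2b
byte 3: (1f ^ c5) ^ 74 = da ^ 74 = ae
byte 4: (49 ^ 6d) ^ 3a = 24 ^ 3a = 1e
byte 5: (94 ^ ba) ^ 78 = 2e ^ 78 = 56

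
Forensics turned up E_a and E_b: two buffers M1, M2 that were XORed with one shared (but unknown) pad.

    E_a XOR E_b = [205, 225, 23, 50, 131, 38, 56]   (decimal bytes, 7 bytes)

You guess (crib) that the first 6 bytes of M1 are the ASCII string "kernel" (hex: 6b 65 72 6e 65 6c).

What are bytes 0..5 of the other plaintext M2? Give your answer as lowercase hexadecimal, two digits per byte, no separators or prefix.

a684655ce64a

Since E_a ⊕ E_b = M1 ⊕ M2, XORing with the guessed M1 bytes yields the corresponding M2 bytes: M2 = (E_a ⊕ E_b) ⊕ M1.
cd XOR 6b = a6
e1 XOR 65 = 84
17 XOR 72 = 65
32 XOR 6e = 5c
83 XOR 65 = e6
26 XOR 6c = 4a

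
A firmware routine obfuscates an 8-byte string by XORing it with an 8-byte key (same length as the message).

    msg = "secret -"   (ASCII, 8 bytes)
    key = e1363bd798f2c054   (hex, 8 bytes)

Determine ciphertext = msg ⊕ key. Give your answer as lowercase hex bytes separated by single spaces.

92 53 58 a5 fd 86 e0 79

XOR is its own inverse, so applying the key byte-wise gives the result directly.
73 ⊕ e1 = 92
65 ⊕ 36 = 53
63 ⊕ 3b = 58
72 ⊕ d7 = a5
65 ⊕ 98 = fd
74 ⊕ f2 = 86
20 ⊕ c0 = e0
2d ⊕ 54 = 79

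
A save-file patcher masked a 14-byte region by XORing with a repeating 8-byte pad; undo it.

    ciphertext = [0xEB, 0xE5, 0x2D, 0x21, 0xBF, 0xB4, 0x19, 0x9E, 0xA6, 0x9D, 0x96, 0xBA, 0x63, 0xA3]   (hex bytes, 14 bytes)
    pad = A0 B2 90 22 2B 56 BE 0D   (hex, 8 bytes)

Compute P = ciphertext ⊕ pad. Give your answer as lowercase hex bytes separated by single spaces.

4b 57 bd 03 94 e2 a7 93 06 2f 06 98 48 f5

The 8-byte key repeats, so the effective keystream is a0 b2 90 22 2b 56 be 0d a0 b2 90 22 2b 56.
byte 0: 235 xor 160 =  75
byte 1: 229 xor 178 =  87
byte 2:  45 xor 144 = 189
byte 3:  33 xor  34 =   3
byte 4: 191 xor  43 = 148
byte 5: 180 xor  86 = 226
byte 6:  25 xor 190 = 167
byte 7: 158 xor  13 = 147
byte 8: 166 xor 160 =   6
byte 9: 157 xor 178 =  47
byte 10: 150 xor 144 =   6
byte 11: 186 xor  34 = 152
byte 12:  99 xor  43 =  72
byte 13: 163 xor  86 = 245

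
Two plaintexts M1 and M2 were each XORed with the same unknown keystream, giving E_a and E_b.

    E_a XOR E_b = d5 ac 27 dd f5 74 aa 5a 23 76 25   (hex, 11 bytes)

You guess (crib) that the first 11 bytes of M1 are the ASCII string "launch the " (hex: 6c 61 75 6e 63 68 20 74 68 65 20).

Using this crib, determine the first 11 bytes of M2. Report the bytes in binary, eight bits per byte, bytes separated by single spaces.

10111001 11001101 01010010 10110011 10010110 00011100 10001010 00101110 01001011 00010011 00000101

Since E_a ⊕ E_b = M1 ⊕ M2, XORing with the guessed M1 bytes yields the corresponding M2 bytes: M2 = (E_a ⊕ E_b) ⊕ M1.
d5 XOR 6c = b9
ac XOR 61 = cd
27 XOR 75 = 52
dd XOR 6e = b3
f5 XOR 63 = 96
74 XOR 68 = 1c
aa XOR 20 = 8a
5a XOR 74 = 2e
23 XOR 68 = 4b
76 XOR 65 = 13
25 XOR 20 = 05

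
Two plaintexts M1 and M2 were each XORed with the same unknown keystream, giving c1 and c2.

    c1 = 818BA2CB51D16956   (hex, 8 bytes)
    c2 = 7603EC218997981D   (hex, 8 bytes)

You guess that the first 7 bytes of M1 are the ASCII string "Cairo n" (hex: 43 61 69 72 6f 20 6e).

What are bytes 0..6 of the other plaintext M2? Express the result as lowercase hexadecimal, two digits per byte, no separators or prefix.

First, c1 ⊕ c2 = (M1 ⊕ K) ⊕ (M2 ⊕ K) = M1 ⊕ M2, so the key drops out. Then M2 = (M1 ⊕ M2) ⊕ M1 over the first 7 bytes.
byte 0: (81 XOR 76) XOR 43 = f7 XOR 43 = b4
byte 1: (8b XOR 03) XOR 61 = 88 XOR 61 = e9
byte 2: (a2 XOR ec) XOR 69 = 4e XOR 69 = 27
byte 3: (cb XOR 21) XOR 72 = ea XOR 72 = 98
byte 4: (51 XOR 89) XOR 6f = d8 XOR 6f = b7
byte 5: (d1 XOR 97) XOR 20 = 46 XOR 20 = 66
byte 6: (69 XOR 98) XOR 6e = f1 XOR 6e = 9f

b4e92798b7669f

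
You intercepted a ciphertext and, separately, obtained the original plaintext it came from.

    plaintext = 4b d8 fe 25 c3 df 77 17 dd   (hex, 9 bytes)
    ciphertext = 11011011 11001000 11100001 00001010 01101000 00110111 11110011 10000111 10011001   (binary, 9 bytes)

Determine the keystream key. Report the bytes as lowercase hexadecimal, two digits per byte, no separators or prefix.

Since ciphertext = plaintext ⊕ key, XORing both sides with plaintext gives key = plaintext ⊕ ciphertext.
 75 ⊕ 219 = 144
216 ⊕ 200 =  16
254 ⊕ 225 =  31
 37 ⊕  10 =  47
195 ⊕ 104 = 171
223 ⊕  55 = 232
119 ⊕ 243 = 132
 23 ⊕ 135 = 144
221 ⊕ 153 =  68

90101f2fabe8849044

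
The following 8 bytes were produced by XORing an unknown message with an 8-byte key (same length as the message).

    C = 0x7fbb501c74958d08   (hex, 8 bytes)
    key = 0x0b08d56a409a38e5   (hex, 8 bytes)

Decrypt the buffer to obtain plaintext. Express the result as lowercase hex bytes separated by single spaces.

74 b3 85 76 34 0f b5 ed

XOR is its own inverse, so applying the key byte-wise gives the result directly.
7f XOR 0b = 74
bb XOR 08 = b3
50 XOR d5 = 85
1c XOR 6a = 76
74 XOR 40 = 34
95 XOR 9a = 0f
8d XOR 38 = b5
08 XOR e5 = ed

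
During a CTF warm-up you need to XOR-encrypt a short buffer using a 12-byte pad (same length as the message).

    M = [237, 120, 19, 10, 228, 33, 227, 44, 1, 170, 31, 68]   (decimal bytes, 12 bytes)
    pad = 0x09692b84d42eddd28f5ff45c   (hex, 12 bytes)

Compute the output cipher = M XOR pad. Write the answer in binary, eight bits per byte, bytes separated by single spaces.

11100100 00010001 00111000 10001110 00110000 00001111 00111110 11111110 10001110 11110101 11101011 00011000

ed xor 09 = e4
78 xor 69 = 11
13 xor 2b = 38
0a xor 84 = 8e
e4 xor d4 = 30
21 xor 2e = 0f
e3 xor dd = 3e
2c xor d2 = fe
01 xor 8f = 8e
aa xor 5f = f5
1f xor f4 = eb
44 xor 5c = 18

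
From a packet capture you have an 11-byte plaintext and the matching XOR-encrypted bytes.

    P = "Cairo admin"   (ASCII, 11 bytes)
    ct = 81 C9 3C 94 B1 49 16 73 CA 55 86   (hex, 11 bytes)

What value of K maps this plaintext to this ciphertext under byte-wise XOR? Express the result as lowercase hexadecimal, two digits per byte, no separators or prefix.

Since ct = P ⊕ K, XORing both sides with P gives K = P ⊕ ct.
 67 ^ 129 = 194
 97 ^ 201 = 168
105 ^  60 =  85
114 ^ 148 = 230
111 ^ 177 = 222
 32 ^  73 = 105
 97 ^  22 = 119
100 ^ 115 =  23
109 ^ 202 = 167
105 ^  85 =  60
110 ^ 134 = 232

c2a855e6de697717a73ce8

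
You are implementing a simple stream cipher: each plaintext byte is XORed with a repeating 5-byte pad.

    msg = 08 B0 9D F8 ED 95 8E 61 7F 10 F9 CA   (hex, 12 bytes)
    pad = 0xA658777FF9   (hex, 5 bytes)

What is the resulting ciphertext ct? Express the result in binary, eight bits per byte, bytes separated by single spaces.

The 5-byte key repeats, so the effective keystream is a6 58 77 7f f9 a6 58 77 7f f9 a6 58.
byte 0: 00001000 ⊕ 10100110 = 10101110
byte 1: 10110000 ⊕ 01011000 = 11101000
byte 2: 10011101 ⊕ 01110111 = 11101010
byte 3: 11111000 ⊕ 01111111 = 10000111
byte 4: 11101101 ⊕ 11111001 = 00010100
byte 5: 10010101 ⊕ 10100110 = 00110011
byte 6: 10001110 ⊕ 01011000 = 11010110
byte 7: 01100001 ⊕ 01110111 = 00010110
byte 8: 01111111 ⊕ 01111111 = 00000000
byte 9: 00010000 ⊕ 11111001 = 11101001
byte 10: 11111001 ⊕ 10100110 = 01011111
byte 11: 11001010 ⊕ 01011000 = 10010010

10101110 11101000 11101010 10000111 00010100 00110011 11010110 00010110 00000000 11101001 01011111 10010010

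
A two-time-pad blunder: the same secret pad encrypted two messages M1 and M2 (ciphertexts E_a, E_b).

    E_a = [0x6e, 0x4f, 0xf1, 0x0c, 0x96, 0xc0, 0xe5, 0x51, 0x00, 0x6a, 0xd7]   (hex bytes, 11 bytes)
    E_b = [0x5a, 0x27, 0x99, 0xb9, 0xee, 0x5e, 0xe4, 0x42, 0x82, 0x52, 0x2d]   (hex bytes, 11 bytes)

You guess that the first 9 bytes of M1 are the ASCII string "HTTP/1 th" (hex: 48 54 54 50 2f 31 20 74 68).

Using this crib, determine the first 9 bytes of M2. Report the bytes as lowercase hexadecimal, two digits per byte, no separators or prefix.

First, E_a ⊕ E_b = (M1 ⊕ K) ⊕ (M2 ⊕ K) = M1 ⊕ M2, so the key drops out. Then M2 = (M1 ⊕ M2) ⊕ M1 over the first 9 bytes.
byte 0: (6e ^ 5a) ^ 48 = 34 ^ 48 = 7c
byte 1: (4f ^ 27) ^ 54 = 68 ^ 54 = 3c
byte 2: (f1 ^ 99) ^ 54 = 68 ^ 54 = 3c
byte 3: (0c ^ b9) ^ 50 = b5 ^ 50 = e5
byte 4: (96 ^ ee) ^ 2f = 78 ^ 2f = 57
byte 5: (c0 ^ 5e) ^ 31 = 9e ^ 31 = af
byte 6: (e5 ^ e4) ^ 20 = 01 ^ 20 = 21
byte 7: (51 ^ 42) ^ 74 = 13 ^ 74 = 67
byte 8: (00 ^ 82) ^ 68 = 82 ^ 68 = ea

7c3c3ce557af2167ea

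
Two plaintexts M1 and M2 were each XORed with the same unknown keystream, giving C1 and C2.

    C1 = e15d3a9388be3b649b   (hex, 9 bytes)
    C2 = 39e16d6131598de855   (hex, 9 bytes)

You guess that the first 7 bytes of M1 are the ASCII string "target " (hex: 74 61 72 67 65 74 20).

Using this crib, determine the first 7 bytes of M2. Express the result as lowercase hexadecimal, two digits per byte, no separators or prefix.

First, C1 ⊕ C2 = (M1 ⊕ K) ⊕ (M2 ⊕ K) = M1 ⊕ M2, so the key drops out. Then M2 = (M1 ⊕ M2) ⊕ M1 over the first 7 bytes.
byte 0: (e1 XOR 39) XOR 74 = d8 XOR 74 = ac
byte 1: (5d XOR e1) XOR 61 = bc XOR 61 = dd
byte 2: (3a XOR 6d) XOR 72 = 57 XOR 72 = 25
byte 3: (93 XOR 61) XOR 67 = f2 XOR 67 = 95
byte 4: (88 XOR 31) XOR 65 = b9 XOR 65 = dc
byte 5: (be XOR 59) XOR 74 = e7 XOR 74 = 93
byte 6: (3b XOR 8d) XOR 20 = b6 XOR 20 = 96

acdd2595dc9396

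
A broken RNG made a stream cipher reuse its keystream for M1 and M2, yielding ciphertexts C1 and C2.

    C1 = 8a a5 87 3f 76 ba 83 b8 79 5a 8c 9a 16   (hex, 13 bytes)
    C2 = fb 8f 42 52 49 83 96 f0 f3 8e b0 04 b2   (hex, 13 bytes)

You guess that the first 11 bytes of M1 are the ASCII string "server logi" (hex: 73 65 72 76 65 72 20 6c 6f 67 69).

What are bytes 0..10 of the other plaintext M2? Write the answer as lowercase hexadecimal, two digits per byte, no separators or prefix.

First, C1 ⊕ C2 = (M1 ⊕ K) ⊕ (M2 ⊕ K) = M1 ⊕ M2, so the key drops out. Then M2 = (M1 ⊕ M2) ⊕ M1 over the first 11 bytes.
byte 0: (8a ^ fb) ^ 73 = 71 ^ 73 = 02
byte 1: (a5 ^ 8f) ^ 65 = 2a ^ 65 = 4f
byte 2: (87 ^ 42) ^ 72 = c5 ^ 72 = b7
byte 3: (3f ^ 52) ^ 76 = 6d ^ 76 = 1b
byte 4: (76 ^ 49) ^ 65 = 3f ^ 65 = 5a
byte 5: (ba ^ 83) ^ 72 = 39 ^ 72 = 4b
byte 6: (83 ^ 96) ^ 20 = 15 ^ 20 = 35
byte 7: (b8 ^ f0) ^ 6c = 48 ^ 6c = 24
byte 8: (79 ^ f3) ^ 6f = 8a ^ 6f = e5
byte 9: (5a ^ 8e) ^ 67 = d4 ^ 67 = b3
byte 10: (8c ^ b0) ^ 69 = 3c ^ 69 = 55

024fb71b5a4b3524e5b355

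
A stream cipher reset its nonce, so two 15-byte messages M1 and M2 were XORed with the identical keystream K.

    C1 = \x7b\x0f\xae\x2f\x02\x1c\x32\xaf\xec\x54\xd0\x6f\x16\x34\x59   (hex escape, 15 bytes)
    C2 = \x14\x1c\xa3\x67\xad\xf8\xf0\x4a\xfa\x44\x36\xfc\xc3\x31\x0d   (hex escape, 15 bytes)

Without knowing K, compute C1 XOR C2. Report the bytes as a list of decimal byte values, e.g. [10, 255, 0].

[111, 19, 13, 72, 175, 228, 194, 229, 22, 16, 230, 147, 213, 5, 84]

C1 ⊕ C2 = (M1 ⊕ K) ⊕ (M2 ⊕ K) = M1 ⊕ M2 — the shared key cancels under XOR.
7b ⊕ 14 = 6f
0f ⊕ 1c = 13
ae ⊕ a3 = 0d
2f ⊕ 67 = 48
02 ⊕ ad = af
1c ⊕ f8 = e4
32 ⊕ f0 = c2
af ⊕ 4a = e5
ec ⊕ fa = 16
54 ⊕ 44 = 10
d0 ⊕ 36 = e6
6f ⊕ fc = 93
16 ⊕ c3 = d5
34 ⊕ 31 = 05
59 ⊕ 0d = 54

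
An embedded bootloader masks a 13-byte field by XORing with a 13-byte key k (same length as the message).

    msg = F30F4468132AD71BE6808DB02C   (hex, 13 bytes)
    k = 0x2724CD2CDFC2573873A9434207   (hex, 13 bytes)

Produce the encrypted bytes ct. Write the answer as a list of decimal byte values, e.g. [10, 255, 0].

[212, 43, 137, 68, 204, 232, 128, 35, 149, 41, 206, 242, 43]

XOR is its own inverse, so applying the key byte-wise gives the result directly.
11110011 xor 00100111 = 11010100
00001111 xor 00100100 = 00101011
01000100 xor 11001101 = 10001001
01101000 xor 00101100 = 01000100
00010011 xor 11011111 = 11001100
00101010 xor 11000010 = 11101000
11010111 xor 01010111 = 10000000
00011011 xor 00111000 = 00100011
11100110 xor 01110011 = 10010101
10000000 xor 10101001 = 00101001
10001101 xor 01000011 = 11001110
10110000 xor 01000010 = 11110010
00101100 xor 00000111 = 00101011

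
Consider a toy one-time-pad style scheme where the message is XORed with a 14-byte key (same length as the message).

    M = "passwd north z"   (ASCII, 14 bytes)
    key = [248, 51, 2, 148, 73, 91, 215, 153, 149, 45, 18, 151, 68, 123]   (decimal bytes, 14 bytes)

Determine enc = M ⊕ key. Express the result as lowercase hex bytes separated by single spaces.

88 52 71 e7 3e 3f f7 f7 fa 5f 66 ff 64 01

XOR is its own inverse, so applying the key byte-wise gives the result directly.
70 ⊕ f8 = 88
61 ⊕ 33 = 52
73 ⊕ 02 = 71
73 ⊕ 94 = e7
77 ⊕ 49 = 3e
64 ⊕ 5b = 3f
20 ⊕ d7 = f7
6e ⊕ 99 = f7
6f ⊕ 95 = fa
72 ⊕ 2d = 5f
74 ⊕ 12 = 66
68 ⊕ 97 = ff
20 ⊕ 44 = 64
7a ⊕ 7b = 01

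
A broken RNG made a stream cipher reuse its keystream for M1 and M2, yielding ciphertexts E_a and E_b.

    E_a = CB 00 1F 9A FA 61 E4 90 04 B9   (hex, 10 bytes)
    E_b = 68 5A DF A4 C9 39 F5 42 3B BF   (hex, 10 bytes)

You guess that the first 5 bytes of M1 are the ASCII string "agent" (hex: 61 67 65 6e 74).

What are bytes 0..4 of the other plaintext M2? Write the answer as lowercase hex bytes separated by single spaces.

First, E_a ⊕ E_b = (M1 ⊕ K) ⊕ (M2 ⊕ K) = M1 ⊕ M2, so the key drops out. Then M2 = (M1 ⊕ M2) ⊕ M1 over the first 5 bytes.
byte 0: (cb XOR 68) XOR 61 = a3 XOR 61 = c2
byte 1: (00 XOR 5a) XOR 67 = 5a XOR 67 = 3d
byte 2: (1f XOR df) XOR 65 = c0 XOR 65 = a5
byte 3: (9a XOR a4) XOR 6e = 3e XOR 6e = 50
byte 4: (fa XOR c9) XOR 74 = 33 XOR 74 = 47

c2 3d a5 50 47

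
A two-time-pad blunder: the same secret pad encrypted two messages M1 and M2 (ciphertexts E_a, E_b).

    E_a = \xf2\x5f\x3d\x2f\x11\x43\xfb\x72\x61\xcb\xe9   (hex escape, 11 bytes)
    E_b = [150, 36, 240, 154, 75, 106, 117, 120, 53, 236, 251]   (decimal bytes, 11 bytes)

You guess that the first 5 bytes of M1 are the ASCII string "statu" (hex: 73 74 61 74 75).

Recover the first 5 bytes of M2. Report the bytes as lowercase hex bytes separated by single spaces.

17 0f ac c1 2f

First, E_a ⊕ E_b = (M1 ⊕ K) ⊕ (M2 ⊕ K) = M1 ⊕ M2, so the key drops out. Then M2 = (M1 ⊕ M2) ⊕ M1 over the first 5 bytes.
byte 0: (f2 ^ 96) ^ 73 = 64 ^ 73 = 17
byte 1: (5f ^ 24) ^ 74 = 7b ^ 74 = 0f
byte 2: (3d ^ f0) ^ 61 = cd ^ 61 = ac
byte 3: (2f ^ 9a) ^ 74 = b5 ^ 74 = c1
byte 4: (11 ^ 4b) ^ 75 = 5a ^ 75 = 2f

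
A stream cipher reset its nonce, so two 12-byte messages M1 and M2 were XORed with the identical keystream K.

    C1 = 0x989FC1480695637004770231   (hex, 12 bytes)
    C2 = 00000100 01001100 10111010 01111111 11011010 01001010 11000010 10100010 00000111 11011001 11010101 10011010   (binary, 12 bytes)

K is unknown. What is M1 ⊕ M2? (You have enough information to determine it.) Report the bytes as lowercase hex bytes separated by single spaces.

C1 ⊕ C2 = (M1 ⊕ K) ⊕ (M2 ⊕ K) = M1 ⊕ M2 — the shared key cancels under XOR.
10011000 ^ 00000100 = 10011100
10011111 ^ 01001100 = 11010011
11000001 ^ 10111010 = 01111011
01001000 ^ 01111111 = 00110111
00000110 ^ 11011010 = 11011100
10010101 ^ 01001010 = 11011111
01100011 ^ 11000010 = 10100001
01110000 ^ 10100010 = 11010010
00000100 ^ 00000111 = 00000011
01110111 ^ 11011001 = 10101110
00000010 ^ 11010101 = 11010111
00110001 ^ 10011010 = 10101011

9c d3 7b 37 dc df a1 d2 03 ae d7 ab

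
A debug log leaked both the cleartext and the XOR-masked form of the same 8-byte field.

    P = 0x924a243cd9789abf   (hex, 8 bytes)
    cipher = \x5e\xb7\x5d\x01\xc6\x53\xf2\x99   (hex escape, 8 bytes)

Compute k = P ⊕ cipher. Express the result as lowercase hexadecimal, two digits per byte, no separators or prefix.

Since cipher = P ⊕ k, XORing both sides with P gives k = P ⊕ cipher.
byte 0: 10010010 ^ 01011110 = 11001100
byte 1: 01001010 ^ 10110111 = 11111101
byte 2: 00100100 ^ 01011101 = 01111001
byte 3: 00111100 ^ 00000001 = 00111101
byte 4: 11011001 ^ 11000110 = 00011111
byte 5: 01111000 ^ 01010011 = 00101011
byte 6: 10011010 ^ 11110010 = 01101000
byte 7: 10111111 ^ 10011001 = 00100110

ccfd793d1f2b6826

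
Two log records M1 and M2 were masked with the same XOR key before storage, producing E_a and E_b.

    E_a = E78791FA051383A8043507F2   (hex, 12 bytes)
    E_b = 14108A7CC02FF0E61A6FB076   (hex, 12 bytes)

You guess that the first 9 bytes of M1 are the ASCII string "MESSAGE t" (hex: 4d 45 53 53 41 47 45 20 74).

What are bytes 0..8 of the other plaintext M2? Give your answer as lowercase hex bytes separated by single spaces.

First, E_a ⊕ E_b = (M1 ⊕ K) ⊕ (M2 ⊕ K) = M1 ⊕ M2, so the key drops out. Then M2 = (M1 ⊕ M2) ⊕ M1 over the first 9 bytes.
byte 0: (e7 ⊕ 14) ⊕ 4d = f3 ⊕ 4d = be
byte 1: (87 ⊕ 10) ⊕ 45 = 97 ⊕ 45 = d2
byte 2: (91 ⊕ 8a) ⊕ 53 = 1b ⊕ 53 = 48
byte 3: (fa ⊕ 7c) ⊕ 53 = 86 ⊕ 53 = d5
byte 4: (05 ⊕ c0) ⊕ 41 = c5 ⊕ 41 = 84
byte 5: (13 ⊕ 2f) ⊕ 47 = 3c ⊕ 47 = 7b
byte 6: (83 ⊕ f0) ⊕ 45 = 73 ⊕ 45 = 36
byte 7: (a8 ⊕ e6) ⊕ 20 = 4e ⊕ 20 = 6e
byte 8: (04 ⊕ 1a) ⊕ 74 = 1e ⊕ 74 = 6a

be d2 48 d5 84 7b 36 6e 6a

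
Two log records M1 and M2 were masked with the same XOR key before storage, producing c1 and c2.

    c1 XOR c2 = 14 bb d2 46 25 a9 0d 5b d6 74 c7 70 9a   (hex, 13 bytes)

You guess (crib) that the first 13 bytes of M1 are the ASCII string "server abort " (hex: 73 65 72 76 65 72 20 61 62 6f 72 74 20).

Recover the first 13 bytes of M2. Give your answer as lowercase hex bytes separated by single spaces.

67 de a0 30 40 db 2d 3a b4 1b b5 04 ba

Since c1 ⊕ c2 = M1 ⊕ M2, XORing with the guessed M1 bytes yields the corresponding M2 bytes: M2 = (c1 ⊕ c2) ⊕ M1.
14 ⊕ 73 = 67
bb ⊕ 65 = de
d2 ⊕ 72 = a0
46 ⊕ 76 = 30
25 ⊕ 65 = 40
a9 ⊕ 72 = db
0d ⊕ 20 = 2d
5b ⊕ 61 = 3a
d6 ⊕ 62 = b4
74 ⊕ 6f = 1b
c7 ⊕ 72 = b5
70 ⊕ 74 = 04
9a ⊕ 20 = ba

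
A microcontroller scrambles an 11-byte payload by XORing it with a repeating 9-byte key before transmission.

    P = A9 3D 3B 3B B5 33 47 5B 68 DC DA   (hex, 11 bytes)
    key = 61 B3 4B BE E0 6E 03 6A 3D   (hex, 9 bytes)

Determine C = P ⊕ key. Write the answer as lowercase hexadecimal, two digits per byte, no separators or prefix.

c88e7085555d443155bd69

The 9-byte key repeats, so the effective keystream is 61 b3 4b be e0 6e 03 6a 3d 61 b3.
byte 0: a9 XOR 61 = c8
byte 1: 3d XOR b3 = 8e
byte 2: 3b XOR 4b = 70
byte 3: 3b XOR be = 85
byte 4: b5 XOR e0 = 55
byte 5: 33 XOR 6e = 5d
byte 6: 47 XOR 03 = 44
byte 7: 5b XOR 6a = 31
byte 8: 68 XOR 3d = 55
byte 9: dc XOR 61 = bd
byte 10: da XOR b3 = 69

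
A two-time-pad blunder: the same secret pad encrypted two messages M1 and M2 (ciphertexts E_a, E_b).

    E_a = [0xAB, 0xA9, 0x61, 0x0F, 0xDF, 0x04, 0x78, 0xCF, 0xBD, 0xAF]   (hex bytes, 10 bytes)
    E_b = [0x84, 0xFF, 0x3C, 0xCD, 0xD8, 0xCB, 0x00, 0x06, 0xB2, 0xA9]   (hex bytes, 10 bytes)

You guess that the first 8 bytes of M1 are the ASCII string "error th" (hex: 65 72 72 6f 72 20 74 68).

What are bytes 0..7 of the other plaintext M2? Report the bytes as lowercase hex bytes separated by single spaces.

First, E_a ⊕ E_b = (M1 ⊕ K) ⊕ (M2 ⊕ K) = M1 ⊕ M2, so the key drops out. Then M2 = (M1 ⊕ M2) ⊕ M1 over the first 8 bytes.
byte 0: (ab xor 84) xor 65 = 2f xor 65 = 4a
byte 1: (a9 xor ff) xor 72 = 56 xor 72 = 24
byte 2: (61 xor 3c) xor 72 = 5d xor 72 = 2f
byte 3: (0f xor cd) xor 6f = c2 xor 6f = ad
byte 4: (df xor d8) xor 72 = 07 xor 72 = 75
byte 5: (04 xor cb) xor 20 = cf xor 20 = ef
byte 6: (78 xor 00) xor 74 = 78 xor 74 = 0c
byte 7: (cf xor 06) xor 68 = c9 xor 68 = a1

4a 24 2f ad 75 ef 0c a1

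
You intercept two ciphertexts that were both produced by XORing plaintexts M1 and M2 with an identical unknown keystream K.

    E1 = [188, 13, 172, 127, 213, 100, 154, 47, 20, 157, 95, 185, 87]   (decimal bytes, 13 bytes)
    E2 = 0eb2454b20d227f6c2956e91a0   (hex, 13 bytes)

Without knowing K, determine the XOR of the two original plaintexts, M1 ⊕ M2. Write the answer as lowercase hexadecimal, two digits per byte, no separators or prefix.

b2bfe934f5b6bdd9d6083128f7

E1 ⊕ E2 = (M1 ⊕ K) ⊕ (M2 ⊕ K) = M1 ⊕ M2 — the shared key cancels under XOR.
10111100 ⊕ 00001110 = 10110010
00001101 ⊕ 10110010 = 10111111
10101100 ⊕ 01000101 = 11101001
01111111 ⊕ 01001011 = 00110100
11010101 ⊕ 00100000 = 11110101
01100100 ⊕ 11010010 = 10110110
10011010 ⊕ 00100111 = 10111101
00101111 ⊕ 11110110 = 11011001
00010100 ⊕ 11000010 = 11010110
10011101 ⊕ 10010101 = 00001000
01011111 ⊕ 01101110 = 00110001
10111001 ⊕ 10010001 = 00101000
01010111 ⊕ 10100000 = 11110111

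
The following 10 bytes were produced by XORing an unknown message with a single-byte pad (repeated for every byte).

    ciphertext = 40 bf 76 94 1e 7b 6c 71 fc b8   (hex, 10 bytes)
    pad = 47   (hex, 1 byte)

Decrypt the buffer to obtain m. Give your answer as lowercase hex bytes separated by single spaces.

07 f8 31 d3 59 3c 2b 36 bb ff

The 1-byte key repeats, so the effective keystream is 47 47 47 47 47 47 47 47 47 47.
byte 0: 40 ^ 47 = 07
byte 1: bf ^ 47 = f8
byte 2: 76 ^ 47 = 31
byte 3: 94 ^ 47 = d3
byte 4: 1e ^ 47 = 59
byte 5: 7b ^ 47 = 3c
byte 6: 6c ^ 47 = 2b
byte 7: 71 ^ 47 = 36
byte 8: fc ^ 47 = bb
byte 9: b8 ^ 47 = ff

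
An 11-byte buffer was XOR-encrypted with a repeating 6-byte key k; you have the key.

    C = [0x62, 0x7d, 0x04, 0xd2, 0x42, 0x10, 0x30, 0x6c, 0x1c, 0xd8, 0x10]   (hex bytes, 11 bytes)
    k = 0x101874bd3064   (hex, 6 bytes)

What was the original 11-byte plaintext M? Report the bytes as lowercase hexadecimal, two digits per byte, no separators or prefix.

The 6-byte key repeats, so the effective keystream is 10 18 74 bd 30 64 10 18 74 bd 30.
byte 0: 62 ^ 10 = 72
byte 1: 7d ^ 18 = 65
byte 2: 04 ^ 74 = 70
byte 3: d2 ^ bd = 6f
byte 4: 42 ^ 30 = 72
byte 5: 10 ^ 64 = 74
byte 6: 30 ^ 10 = 20
byte 7: 6c ^ 18 = 74
byte 8: 1c ^ 74 = 68
byte 9: d8 ^ bd = 65
byte 10: 10 ^ 30 = 20

7265706f72742074686520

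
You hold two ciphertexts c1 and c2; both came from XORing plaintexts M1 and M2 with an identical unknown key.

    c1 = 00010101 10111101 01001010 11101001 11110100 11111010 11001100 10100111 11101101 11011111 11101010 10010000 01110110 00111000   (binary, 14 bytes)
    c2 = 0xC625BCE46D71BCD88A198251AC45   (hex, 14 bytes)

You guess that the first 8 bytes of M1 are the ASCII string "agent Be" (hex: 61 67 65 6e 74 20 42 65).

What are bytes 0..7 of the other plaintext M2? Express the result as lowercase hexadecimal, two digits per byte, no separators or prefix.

b2ff9363edab321a

First, c1 ⊕ c2 = (M1 ⊕ K) ⊕ (M2 ⊕ K) = M1 ⊕ M2, so the key drops out. Then M2 = (M1 ⊕ M2) ⊕ M1 over the first 8 bytes.
byte 0: (15 XOR c6) XOR 61 = d3 XOR 61 = b2
byte 1: (bd XOR 25) XOR 67 = 98 XOR 67 = ff
byte 2: (4a XOR bc) XOR 65 = f6 XOR 65 = 93
byte 3: (e9 XOR e4) XOR 6e = 0d XOR 6e = 63
byte 4: (f4 XOR 6d) XOR 74 = 99 XOR 74 = ed
byte 5: (fa XOR 71) XOR 20 = 8b XOR 20 = ab
byte 6: (cc XOR bc) XOR 42 = 70 XOR 42 = 32
byte 7: (a7 XOR d8) XOR 65 = 7f XOR 65 = 1a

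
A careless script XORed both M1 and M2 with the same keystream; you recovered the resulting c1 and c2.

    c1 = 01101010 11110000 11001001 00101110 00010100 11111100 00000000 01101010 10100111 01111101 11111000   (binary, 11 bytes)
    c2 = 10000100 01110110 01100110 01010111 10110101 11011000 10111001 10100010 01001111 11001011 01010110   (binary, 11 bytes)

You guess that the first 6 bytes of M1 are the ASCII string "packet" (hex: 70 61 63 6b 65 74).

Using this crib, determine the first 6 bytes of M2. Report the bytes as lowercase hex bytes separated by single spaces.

First, c1 ⊕ c2 = (M1 ⊕ K) ⊕ (M2 ⊕ K) = M1 ⊕ M2, so the key drops out. Then M2 = (M1 ⊕ M2) ⊕ M1 over the first 6 bytes.
byte 0: (6a xor 84) xor 70 = ee xor 70 = 9e
byte 1: (f0 xor 76) xor 61 = 86 xor 61 = e7
byte 2: (c9 xor 66) xor 63 = af xor 63 = cc
byte 3: (2e xor 57) xor 6b = 79 xor 6b = 12
byte 4: (14 xor b5) xor 65 = a1 xor 65 = c4
byte 5: (fc xor d8) xor 74 = 24 xor 74 = 50

9e e7 cc 12 c4 50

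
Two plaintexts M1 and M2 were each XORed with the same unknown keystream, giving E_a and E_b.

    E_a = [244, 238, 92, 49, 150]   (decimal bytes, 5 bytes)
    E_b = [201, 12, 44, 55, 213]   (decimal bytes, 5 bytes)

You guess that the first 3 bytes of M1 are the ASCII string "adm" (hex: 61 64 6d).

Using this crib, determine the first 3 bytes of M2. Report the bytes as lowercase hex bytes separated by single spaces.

First, E_a ⊕ E_b = (M1 ⊕ K) ⊕ (M2 ⊕ K) = M1 ⊕ M2, so the key drops out. Then M2 = (M1 ⊕ M2) ⊕ M1 over the first 3 bytes.
byte 0: (f4 xor c9) xor 61 = 3d xor 61 = 5c
byte 1: (ee xor 0c) xor 64 = e2 xor 64 = 86
byte 2: (5c xor 2c) xor 6d = 70 xor 6d = 1d

5c 86 1d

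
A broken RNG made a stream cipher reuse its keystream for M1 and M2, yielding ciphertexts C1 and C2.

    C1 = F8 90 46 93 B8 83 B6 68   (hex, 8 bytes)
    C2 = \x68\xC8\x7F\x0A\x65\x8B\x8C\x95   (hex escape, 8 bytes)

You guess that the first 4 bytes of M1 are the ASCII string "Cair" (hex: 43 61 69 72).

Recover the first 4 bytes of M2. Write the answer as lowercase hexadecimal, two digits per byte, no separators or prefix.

First, C1 ⊕ C2 = (M1 ⊕ K) ⊕ (M2 ⊕ K) = M1 ⊕ M2, so the key drops out. Then M2 = (M1 ⊕ M2) ⊕ M1 over the first 4 bytes.
byte 0: (f8 xor 68) xor 43 = 90 xor 43 = d3
byte 1: (90 xor c8) xor 61 = 58 xor 61 = 39
byte 2: (46 xor 7f) xor 69 = 39 xor 69 = 50
byte 3: (93 xor 0a) xor 72 = 99 xor 72 = eb

d33950eb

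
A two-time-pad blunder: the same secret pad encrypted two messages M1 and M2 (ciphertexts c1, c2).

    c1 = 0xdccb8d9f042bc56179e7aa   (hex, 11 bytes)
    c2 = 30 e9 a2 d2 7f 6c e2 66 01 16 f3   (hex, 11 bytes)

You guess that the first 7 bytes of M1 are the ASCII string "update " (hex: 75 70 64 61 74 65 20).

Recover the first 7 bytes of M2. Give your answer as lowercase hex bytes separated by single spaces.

99 52 4b 2c 0f 22 07

First, c1 ⊕ c2 = (M1 ⊕ K) ⊕ (M2 ⊕ K) = M1 ⊕ M2, so the key drops out. Then M2 = (M1 ⊕ M2) ⊕ M1 over the first 7 bytes.
byte 0: (dc ⊕ 30) ⊕ 75 = ec ⊕ 75 = 99
byte 1: (cb ⊕ e9) ⊕ 70 = 22 ⊕ 70 = 52
byte 2: (8d ⊕ a2) ⊕ 64 = 2f ⊕ 64 = 4b
byte 3: (9f ⊕ d2) ⊕ 61 = 4d ⊕ 61 = 2c
byte 4: (04 ⊕ 7f) ⊕ 74 = 7b ⊕ 74 = 0f
byte 5: (2b ⊕ 6c) ⊕ 65 = 47 ⊕ 65 = 22
byte 6: (c5 ⊕ e2) ⊕ 20 = 27 ⊕ 20 = 07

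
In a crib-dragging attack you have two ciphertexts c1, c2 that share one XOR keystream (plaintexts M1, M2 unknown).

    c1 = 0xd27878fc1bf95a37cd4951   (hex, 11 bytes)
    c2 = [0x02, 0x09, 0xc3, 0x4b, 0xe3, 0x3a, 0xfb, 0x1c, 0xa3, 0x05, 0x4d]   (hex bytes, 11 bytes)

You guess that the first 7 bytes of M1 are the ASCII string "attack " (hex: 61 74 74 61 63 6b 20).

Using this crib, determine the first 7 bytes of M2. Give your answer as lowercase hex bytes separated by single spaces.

First, c1 ⊕ c2 = (M1 ⊕ K) ⊕ (M2 ⊕ K) = M1 ⊕ M2, so the key drops out. Then M2 = (M1 ⊕ M2) ⊕ M1 over the first 7 bytes.
byte 0: (d2 ^ 02) ^ 61 = d0 ^ 61 = b1
byte 1: (78 ^ 09) ^ 74 = 71 ^ 74 = 05
byte 2: (78 ^ c3) ^ 74 = bb ^ 74 = cf
byte 3: (fc ^ 4b) ^ 61 = b7 ^ 61 = d6
byte 4: (1b ^ e3) ^ 63 = f8 ^ 63 = 9b
byte 5: (f9 ^ 3a) ^ 6b = c3 ^ 6b = a8
byte 6: (5a ^ fb) ^ 20 = a1 ^ 20 = 81

b1 05 cf d6 9b a8 81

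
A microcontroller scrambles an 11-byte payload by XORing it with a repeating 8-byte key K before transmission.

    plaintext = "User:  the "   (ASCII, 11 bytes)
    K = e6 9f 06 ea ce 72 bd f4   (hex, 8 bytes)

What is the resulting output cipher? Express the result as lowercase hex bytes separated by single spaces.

b3 ec 63 98 f4 52 9d 80 8e fa 26

The 8-byte key repeats, so the effective keystream is e6 9f 06 ea ce 72 bd f4 e6 9f 06.
byte 0: 55 ⊕ e6 = b3
byte 1: 73 ⊕ 9f = ec
byte 2: 65 ⊕ 06 = 63
byte 3: 72 ⊕ ea = 98
byte 4: 3a ⊕ ce = f4
byte 5: 20 ⊕ 72 = 52
byte 6: 20 ⊕ bd = 9d
byte 7: 74 ⊕ f4 = 80
byte 8: 68 ⊕ e6 = 8e
byte 9: 65 ⊕ 9f = fa
byte 10: 20 ⊕ 06 = 26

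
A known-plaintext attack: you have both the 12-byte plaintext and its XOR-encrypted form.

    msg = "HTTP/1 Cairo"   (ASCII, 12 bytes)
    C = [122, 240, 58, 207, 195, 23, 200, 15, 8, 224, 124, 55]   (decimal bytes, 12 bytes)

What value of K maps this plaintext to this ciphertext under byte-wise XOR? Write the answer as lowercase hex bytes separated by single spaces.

32 a4 6e 9f ec 26 e8 4c 69 89 0e 58

Since C = msg ⊕ K, XORing both sides with msg gives K = msg ⊕ C.
byte 0:  72 ^ 122 =  50
byte 1:  84 ^ 240 = 164
byte 2:  84 ^  58 = 110
byte 3:  80 ^ 207 = 159
byte 4:  47 ^ 195 = 236
byte 5:  49 ^  23 =  38
byte 6:  32 ^ 200 = 232
byte 7:  67 ^  15 =  76
byte 8:  97 ^   8 = 105
byte 9: 105 ^ 224 = 137
byte 10: 114 ^ 124 =  14
byte 11: 111 ^  55 =  88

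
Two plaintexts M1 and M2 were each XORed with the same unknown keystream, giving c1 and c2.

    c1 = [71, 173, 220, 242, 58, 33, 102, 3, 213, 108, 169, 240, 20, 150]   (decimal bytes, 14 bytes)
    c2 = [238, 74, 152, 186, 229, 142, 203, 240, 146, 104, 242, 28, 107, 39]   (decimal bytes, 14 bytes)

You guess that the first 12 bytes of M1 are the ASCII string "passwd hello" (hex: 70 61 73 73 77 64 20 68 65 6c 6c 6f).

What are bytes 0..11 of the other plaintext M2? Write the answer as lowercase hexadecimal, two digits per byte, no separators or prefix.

First, c1 ⊕ c2 = (M1 ⊕ K) ⊕ (M2 ⊕ K) = M1 ⊕ M2, so the key drops out. Then M2 = (M1 ⊕ M2) ⊕ M1 over the first 12 bytes.
byte 0: (47 ⊕ ee) ⊕ 70 = a9 ⊕ 70 = d9
byte 1: (ad ⊕ 4a) ⊕ 61 = e7 ⊕ 61 = 86
byte 2: (dc ⊕ 98) ⊕ 73 = 44 ⊕ 73 = 37
byte 3: (f2 ⊕ ba) ⊕ 73 = 48 ⊕ 73 = 3b
byte 4: (3a ⊕ e5) ⊕ 77 = df ⊕ 77 = a8
byte 5: (21 ⊕ 8e) ⊕ 64 = af ⊕ 64 = cb
byte 6: (66 ⊕ cb) ⊕ 20 = ad ⊕ 20 = 8d
byte 7: (03 ⊕ f0) ⊕ 68 = f3 ⊕ 68 = 9b
byte 8: (d5 ⊕ 92) ⊕ 65 = 47 ⊕ 65 = 22
byte 9: (6c ⊕ 68) ⊕ 6c = 04 ⊕ 6c = 68
byte 10: (a9 ⊕ f2) ⊕ 6c = 5b ⊕ 6c = 37
byte 11: (f0 ⊕ 1c) ⊕ 6f = ec ⊕ 6f = 83

d986373ba8cb8d9b22683783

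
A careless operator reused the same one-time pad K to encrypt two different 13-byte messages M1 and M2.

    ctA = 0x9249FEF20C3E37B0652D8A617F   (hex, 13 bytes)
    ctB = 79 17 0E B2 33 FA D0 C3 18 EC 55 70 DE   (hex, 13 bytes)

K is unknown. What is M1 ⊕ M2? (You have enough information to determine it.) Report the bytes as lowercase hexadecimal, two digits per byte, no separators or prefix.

ctA ⊕ ctB = (M1 ⊕ K) ⊕ (M2 ⊕ K) = M1 ⊕ M2 — the shared key cancels under XOR.
146 ⊕ 121 = 235
 73 ⊕  23 =  94
254 ⊕  14 = 240
242 ⊕ 178 =  64
 12 ⊕  51 =  63
 62 ⊕ 250 = 196
 55 ⊕ 208 = 231
176 ⊕ 195 = 115
101 ⊕  24 = 125
 45 ⊕ 236 = 193
138 ⊕  85 = 223
 97 ⊕ 112 =  17
127 ⊕ 222 = 161

eb5ef0403fc4e7737dc1df11a1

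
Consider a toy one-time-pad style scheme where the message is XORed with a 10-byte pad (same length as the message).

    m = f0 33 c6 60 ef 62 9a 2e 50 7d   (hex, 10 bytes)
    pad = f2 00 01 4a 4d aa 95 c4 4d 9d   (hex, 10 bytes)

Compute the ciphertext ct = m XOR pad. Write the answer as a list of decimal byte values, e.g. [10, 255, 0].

[2, 51, 199, 42, 162, 200, 15, 234, 29, 224]

XOR is its own inverse, so applying the key byte-wise gives the result directly.
f0 XOR f2 = 02
33 XOR 00 = 33
c6 XOR 01 = c7
60 XOR 4a = 2a
ef XOR 4d = a2
62 XOR aa = c8
9a XOR 95 = 0f
2e XOR c4 = ea
50 XOR 4d = 1d
7d XOR 9d = e0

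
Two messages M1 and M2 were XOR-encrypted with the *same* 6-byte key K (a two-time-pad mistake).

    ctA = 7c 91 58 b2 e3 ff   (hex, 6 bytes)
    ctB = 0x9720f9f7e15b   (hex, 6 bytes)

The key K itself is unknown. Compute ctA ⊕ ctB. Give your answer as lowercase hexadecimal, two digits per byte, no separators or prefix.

ebb1a14502a4

ctA ⊕ ctB = (M1 ⊕ K) ⊕ (M2 ⊕ K) = M1 ⊕ M2 — the shared key cancels under XOR.
7c xor 97 = eb
91 xor 20 = b1
58 xor f9 = a1
b2 xor f7 = 45
e3 xor e1 = 02
ff xor 5b = a4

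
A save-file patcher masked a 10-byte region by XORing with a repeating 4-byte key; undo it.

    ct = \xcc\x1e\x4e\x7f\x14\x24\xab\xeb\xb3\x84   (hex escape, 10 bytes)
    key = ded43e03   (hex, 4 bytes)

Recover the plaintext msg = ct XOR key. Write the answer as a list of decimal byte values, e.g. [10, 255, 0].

[18, 202, 112, 124, 202, 240, 149, 232, 109, 80]

The 4-byte key repeats, so the effective keystream is de d4 3e 03 de d4 3e 03 de d4.
byte 0: 11001100 XOR 11011110 = 00010010
byte 1: 00011110 XOR 11010100 = 11001010
byte 2: 01001110 XOR 00111110 = 01110000
byte 3: 01111111 XOR 00000011 = 01111100
byte 4: 00010100 XOR 11011110 = 11001010
byte 5: 00100100 XOR 11010100 = 11110000
byte 6: 10101011 XOR 00111110 = 10010101
byte 7: 11101011 XOR 00000011 = 11101000
byte 8: 10110011 XOR 11011110 = 01101101
byte 9: 10000100 XOR 11010100 = 01010000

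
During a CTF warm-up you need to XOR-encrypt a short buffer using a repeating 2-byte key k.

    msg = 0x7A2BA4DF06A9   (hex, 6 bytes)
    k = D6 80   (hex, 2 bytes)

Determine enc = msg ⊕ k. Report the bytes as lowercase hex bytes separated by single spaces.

The 2-byte key repeats, so the effective keystream is d6 80 d6 80 d6 80.
byte 0: 7a ^ d6 = ac
byte 1: 2b ^ 80 = ab
byte 2: a4 ^ d6 = 72
byte 3: df ^ 80 = 5f
byte 4: 06 ^ d6 = d0
byte 5: a9 ^ 80 = 29

ac ab 72 5f d0 29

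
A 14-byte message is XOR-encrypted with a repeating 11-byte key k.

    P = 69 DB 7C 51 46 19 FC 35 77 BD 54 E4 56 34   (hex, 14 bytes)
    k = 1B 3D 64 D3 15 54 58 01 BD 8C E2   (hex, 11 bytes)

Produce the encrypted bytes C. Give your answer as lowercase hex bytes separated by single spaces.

The 11-byte key repeats, so the effective keystream is 1b 3d 64 d3 15 54 58 01 bd 8c e2 1b 3d 64.
byte 0: 69 ^ 1b = 72
byte 1: db ^ 3d = e6
byte 2: 7c ^ 64 = 18
byte 3: 51 ^ d3 = 82
byte 4: 46 ^ 15 = 53
byte 5: 19 ^ 54 = 4d
byte 6: fc ^ 58 = a4
byte 7: 35 ^ 01 = 34
byte 8: 77 ^ bd = ca
byte 9: bd ^ 8c = 31
byte 10: 54 ^ e2 = b6
byte 11: e4 ^ 1b = ff
byte 12: 56 ^ 3d = 6b
byte 13: 34 ^ 64 = 50

72 e6 18 82 53 4d a4 34 ca 31 b6 ff 6b 50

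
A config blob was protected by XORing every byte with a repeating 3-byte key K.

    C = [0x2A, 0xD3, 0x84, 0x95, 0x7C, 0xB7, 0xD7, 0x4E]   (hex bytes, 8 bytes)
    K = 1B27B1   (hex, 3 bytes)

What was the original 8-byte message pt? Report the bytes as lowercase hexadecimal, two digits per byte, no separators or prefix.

31f4358e5b06cc69

The 3-byte key repeats, so the effective keystream is 1b 27 b1 1b 27 b1 1b 27.
byte 0: 2a ^ 1b = 31
byte 1: d3 ^ 27 = f4
byte 2: 84 ^ b1 = 35
byte 3: 95 ^ 1b = 8e
byte 4: 7c ^ 27 = 5b
byte 5: b7 ^ b1 = 06
byte 6: d7 ^ 1b = cc
byte 7: 4e ^ 27 = 69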